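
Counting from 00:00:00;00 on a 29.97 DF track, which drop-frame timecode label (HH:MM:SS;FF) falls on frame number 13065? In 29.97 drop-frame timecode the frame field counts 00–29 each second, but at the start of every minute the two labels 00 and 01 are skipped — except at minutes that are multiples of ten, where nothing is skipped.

Ten DF minutes hold 17982 frames, so frame 13065 lies in block 0 (frames 0–17981) with 13065 frames into that block.
The block's first minute is 1800 frames and the rest 1798 each; 13065 frames reaches minute 7, so 0 × 18 + 7 × 2 = 14 labels have been skipped so far.
Adding those back, label number 13065 + 14 = 13079 at 30 labels/s is 435 s + 29 f = 0 h 7 min 15 s frame 29, i.e. 00:07:15;29.

00:07:15;29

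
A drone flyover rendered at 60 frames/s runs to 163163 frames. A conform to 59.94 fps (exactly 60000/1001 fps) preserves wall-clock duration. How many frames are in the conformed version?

163000 frames

Target frames = source frames × (target rate / source rate) = 163163 × (60000/1001)/(60) = 163163 × 1000/1001 = 163000.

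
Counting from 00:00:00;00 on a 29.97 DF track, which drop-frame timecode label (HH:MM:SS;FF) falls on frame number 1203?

00:00:40;03

Ten DF minutes hold 17982 frames, so frame 1203 lies in block 0 (frames 0–17981) with 1203 frames into that block.
The block's first minute is 1800 frames and the rest 1798 each; 1203 frames reaches minute 0, so 0 × 18 + 0 × 2 = 0 labels have been skipped so far.
Adding those back, label number 1203 + 0 = 1203 at 30 labels/s is 40 s + 3 f = 0 h 0 min 40 s frame 3, i.e. 00:00:40;03.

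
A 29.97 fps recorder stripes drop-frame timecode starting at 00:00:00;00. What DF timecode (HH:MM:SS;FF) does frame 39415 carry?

Each 10-minute DF block holds 10 × 60 × 30 − 9 × 2 = 17982 frames. 39415 ÷ 17982 → 2 full blocks, remainder 3451.
Within the partial block the first minute is 1800 frames and each further minute 1798, so 1 further minute boundary passed. Total skipped labels = 18 × 2 + 2 × 1 = 38.
Non-drop label index = 39415 + 38 = 39453; at 30 labels/s that is 00:21:55:03, i.e. DF 00:21:55;03.

00:21:55;03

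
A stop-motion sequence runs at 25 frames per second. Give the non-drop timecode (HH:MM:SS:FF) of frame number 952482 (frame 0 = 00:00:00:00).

952482 ÷ 25 = 38099 full seconds, remainder 7 frames.
38099 s = 10 h 34 min 59 s.
Timecode: 10:34:59:07.

10:34:59:07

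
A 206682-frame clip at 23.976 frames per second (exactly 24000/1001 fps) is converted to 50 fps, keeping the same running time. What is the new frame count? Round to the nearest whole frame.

Frames at target rate = 206682 × (50) / (24000/1001) = 34481447/80 ≈ 431018.088.
Nearest whole frame: 431018.

431018 frames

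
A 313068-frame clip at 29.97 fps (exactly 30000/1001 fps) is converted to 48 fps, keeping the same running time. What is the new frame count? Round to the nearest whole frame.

Frames at target rate = 313068 × (48) / (30000/1001) = 313381068/625 ≈ 501409.709.
Nearest whole frame: 501410.

501410 frames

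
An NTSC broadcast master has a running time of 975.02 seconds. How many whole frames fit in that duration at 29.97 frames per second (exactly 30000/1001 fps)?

Frames = 975.02 × 30000/1001 = 29250600/1001 ≈ 29221.3786.
Complete frames: 29221.

29221 frames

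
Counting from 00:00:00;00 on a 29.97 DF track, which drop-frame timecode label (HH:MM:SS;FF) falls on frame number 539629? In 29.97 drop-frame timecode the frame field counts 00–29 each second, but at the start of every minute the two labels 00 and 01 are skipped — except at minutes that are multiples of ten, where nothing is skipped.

Each 10-minute DF block holds 10 × 60 × 30 − 9 × 2 = 17982 frames. 539629 ÷ 17982 → 30 full blocks, remainder 169.
Within the partial block the first minute is 1800 frames and each further minute 1798, so 0 further minute boundaries passed. Total skipped labels = 18 × 30 + 2 × 0 = 540.
Non-drop label index = 539629 + 540 = 540169; at 30 labels/s that is 05:00:05:19, i.e. DF 05:00:05;19.

05:00:05;19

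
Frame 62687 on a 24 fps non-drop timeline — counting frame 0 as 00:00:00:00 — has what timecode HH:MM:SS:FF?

00:43:31:23

62687 ÷ 24 = 2611 full seconds, remainder 23 frames.
2611 s = 0 h 43 min 31 s.
Timecode: 00:43:31:23.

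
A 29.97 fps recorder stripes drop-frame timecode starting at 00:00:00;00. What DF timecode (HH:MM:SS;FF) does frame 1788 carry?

Each 10-minute DF block holds 10 × 60 × 30 − 9 × 2 = 17982 frames. 1788 ÷ 17982 → 0 full blocks, remainder 1788.
Within the partial block the first minute is 1800 frames and each further minute 1798, so 0 further minute boundaries passed. Total skipped labels = 18 × 0 + 2 × 0 = 0.
Non-drop label index = 1788 + 0 = 1788; at 30 labels/s that is 00:00:59:18, i.e. DF 00:00:59;18.

00:00:59;18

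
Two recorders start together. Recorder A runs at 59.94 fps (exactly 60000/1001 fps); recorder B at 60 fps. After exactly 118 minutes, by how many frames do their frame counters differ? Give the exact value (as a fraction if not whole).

118 min = 7080 s.
A emits 60000/1001 × 7080 = 424800000/1001 frames; B emits 60 × 7080 = 424800.
Difference = 424800/1001 frames (≈ 424.3756); B is ahead of A.

424800/1001 frames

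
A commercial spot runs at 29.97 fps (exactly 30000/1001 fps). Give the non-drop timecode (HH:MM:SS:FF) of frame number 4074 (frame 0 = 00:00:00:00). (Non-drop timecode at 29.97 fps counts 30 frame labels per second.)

4074 ÷ 30 = 135 full seconds, remainder 24 frames.
135 s = 0 h 2 min 15 s.
Timecode: 00:02:15:24.

00:02:15:24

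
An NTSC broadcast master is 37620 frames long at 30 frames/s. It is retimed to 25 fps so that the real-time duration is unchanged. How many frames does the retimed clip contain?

31350 frames

Target frames = source frames × (target rate / source rate) = 37620 × (25)/(30) = 37620 × 5/6 = 31350.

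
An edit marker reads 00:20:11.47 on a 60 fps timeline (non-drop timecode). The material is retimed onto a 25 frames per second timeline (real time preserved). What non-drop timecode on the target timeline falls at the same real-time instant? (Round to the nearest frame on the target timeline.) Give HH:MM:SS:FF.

00:20:11:20

Source frame index: (0×3600 + 20×60 + 11) × 60 + 47 = 72707.
Real time: 72707 / (60) = 72707/60 s.
Target frame: (72707/60) × (25) = 363535/12 ≈ 30294.583 → 30295.
At 25 labels/s: frame 30295 → 00:20:11:20.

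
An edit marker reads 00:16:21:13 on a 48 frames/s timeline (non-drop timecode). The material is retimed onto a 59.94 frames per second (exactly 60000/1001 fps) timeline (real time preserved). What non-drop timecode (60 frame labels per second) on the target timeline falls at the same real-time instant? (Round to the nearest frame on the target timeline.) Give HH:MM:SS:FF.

00:16:20:17

Source frame index: (0×3600 + 16×60 + 21) × 48 + 13 = 47101.
Real time: 47101 / (48) = 47101/48 s.
Target frame: (47101/48) × (60000/1001) = 58876250/1001 ≈ 58817.433 → 58817.
At 60 labels/s: frame 58817 → 00:16:20:17.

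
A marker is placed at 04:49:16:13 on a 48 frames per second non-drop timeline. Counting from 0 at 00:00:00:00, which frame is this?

833101

Total seconds to the label: (4 × 3600 + 49 × 60 + 16) = 17356.
Frame index = 17356 × 48 + 13 = 833101.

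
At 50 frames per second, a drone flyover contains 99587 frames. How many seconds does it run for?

1991.74 seconds

Running time = 99587 / (50) = 1991.74 s.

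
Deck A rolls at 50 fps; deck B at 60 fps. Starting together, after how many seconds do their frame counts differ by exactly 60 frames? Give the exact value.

The gap grows by |60 − 50| = 10 frames per second.
Time for a 60-frame gap: 60 ÷ (10) = 6 s.

6 seconds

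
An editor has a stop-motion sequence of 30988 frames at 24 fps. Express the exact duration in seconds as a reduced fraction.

Running time = 30988 ÷ (24) = 30988 × 1/24 = 7747/6 s.

7747/6 seconds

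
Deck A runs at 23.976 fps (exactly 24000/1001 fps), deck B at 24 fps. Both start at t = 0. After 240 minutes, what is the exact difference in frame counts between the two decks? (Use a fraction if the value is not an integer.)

240 min = 14400 s.
A emits 24000/1001 × 14400 = 345600000/1001 frames; B emits 24 × 14400 = 345600.
Difference = 345600/1001 frames (≈ 345.2547); B is ahead of A.

345600/1001 frames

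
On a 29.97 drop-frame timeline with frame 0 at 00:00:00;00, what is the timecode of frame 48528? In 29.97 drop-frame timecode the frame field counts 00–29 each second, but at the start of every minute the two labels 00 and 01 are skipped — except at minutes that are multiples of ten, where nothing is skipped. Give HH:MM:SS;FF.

00:26:59;06

Ten DF minutes hold 17982 frames, so frame 48528 lies in block 2 (frames 35964–53945) with 12564 frames into that block.
The block's first minute is 1800 frames and the rest 1798 each; 12564 frames reaches minute 6, so 2 × 18 + 6 × 2 = 48 labels have been skipped so far.
Adding those back, label number 48528 + 48 = 48576 at 30 labels/s is 1619 s + 6 f = 0 h 26 min 59 s frame 6, i.e. 00:26:59;06.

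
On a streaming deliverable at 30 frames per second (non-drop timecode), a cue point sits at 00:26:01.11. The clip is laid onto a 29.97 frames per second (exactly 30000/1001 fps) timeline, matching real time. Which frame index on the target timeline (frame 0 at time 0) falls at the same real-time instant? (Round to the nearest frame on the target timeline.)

Source frame index: (0×3600 + 26×60 + 1) × 30 + 11 = 46841.
Real time: 46841 / (30) = 46841/30 s.
Target frame: (46841/30) × (30000/1001) = 46841000/1001 ≈ 46794.206 → 46794.

frame 46794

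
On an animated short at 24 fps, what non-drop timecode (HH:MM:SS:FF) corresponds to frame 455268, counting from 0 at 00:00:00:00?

05:16:09:12

455268 ÷ 24 = 18969 full seconds, remainder 12 frames.
18969 s = 5 h 16 min 9 s.
Timecode: 05:16:09:12.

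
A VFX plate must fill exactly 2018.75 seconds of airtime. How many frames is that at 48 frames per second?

96900 frames

Frames = 2018.75 × 48 = 96900.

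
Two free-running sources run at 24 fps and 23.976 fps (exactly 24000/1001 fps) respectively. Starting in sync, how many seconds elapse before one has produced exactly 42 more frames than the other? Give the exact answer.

1751.75 seconds

The gap grows by |24000/1001 − 24| = 24/1001 frames per second.
Time for a 42-frame gap: 42 ÷ (24/1001) = 1751.75 s.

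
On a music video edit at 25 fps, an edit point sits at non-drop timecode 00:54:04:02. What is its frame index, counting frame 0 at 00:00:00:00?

frame 81102

Total seconds to the label: (0 × 3600 + 54 × 60 + 4) = 3244.
Frame index = 3244 × 25 + 2 = 81102.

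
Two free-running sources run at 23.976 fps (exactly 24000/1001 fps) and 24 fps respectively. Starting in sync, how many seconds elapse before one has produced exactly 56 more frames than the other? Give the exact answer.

The gap grows by |24 − 24000/1001| = 24/1001 frames per second.
Time for a 56-frame gap: 56 ÷ (24/1001) = 7007/3 s.

7007/3 seconds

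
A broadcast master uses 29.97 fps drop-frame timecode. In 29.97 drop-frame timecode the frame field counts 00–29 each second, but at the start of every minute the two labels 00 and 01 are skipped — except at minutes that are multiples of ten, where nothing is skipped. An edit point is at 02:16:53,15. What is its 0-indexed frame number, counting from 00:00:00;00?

246159

As if non-drop at 30 labels/s: (2 × 3600 + 16 × 60 + 53) × 30 + 15 = 246405.
Minute boundaries passed: 136; those not divisible by 10: 136 − 13 = 123; dropped labels = 2 × 123 = 246.
Actual frame index = 246405 − 246 = 246159.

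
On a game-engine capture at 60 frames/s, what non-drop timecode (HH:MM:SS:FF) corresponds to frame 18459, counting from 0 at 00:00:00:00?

18459 ÷ 60 = 307 full seconds, remainder 39 frames.
307 s = 0 h 5 min 7 s.
Timecode: 00:05:07:39.

00:05:07:39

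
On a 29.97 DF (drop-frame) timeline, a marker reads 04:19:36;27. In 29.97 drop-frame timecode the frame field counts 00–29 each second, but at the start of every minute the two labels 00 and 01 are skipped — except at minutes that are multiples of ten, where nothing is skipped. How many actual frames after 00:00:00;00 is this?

As if non-drop at 30 labels/s: (4 × 3600 + 19 × 60 + 36) × 30 + 27 = 467307.
Minute boundaries passed: 259; those not divisible by 10: 259 − 25 = 234; dropped labels = 2 × 234 = 468.
Actual frame index = 467307 − 468 = 466839.

466839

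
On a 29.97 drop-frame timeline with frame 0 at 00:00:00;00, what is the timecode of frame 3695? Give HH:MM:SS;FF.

00:02:03;09

Ten DF minutes hold 17982 frames, so frame 3695 lies in block 0 (frames 0–17981) with 3695 frames into that block.
The block's first minute is 1800 frames and the rest 1798 each; 3695 frames reaches minute 2, so 0 × 18 + 2 × 2 = 4 labels have been skipped so far.
Adding those back, label number 3695 + 4 = 3699 at 30 labels/s is 123 s + 9 f = 0 h 2 min 3 s frame 9, i.e. 00:02:03;09.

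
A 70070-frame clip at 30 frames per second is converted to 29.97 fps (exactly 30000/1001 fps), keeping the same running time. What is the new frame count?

Target frames = source frames × (target rate / source rate) = 70070 × (30000/1001)/(30) = 70070 × 1000/1001 = 70000.

70000 frames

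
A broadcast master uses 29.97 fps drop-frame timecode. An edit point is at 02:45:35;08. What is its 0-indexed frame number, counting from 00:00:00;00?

297760

As if non-drop at 30 labels/s: (2 × 3600 + 45 × 60 + 35) × 30 + 8 = 298058.
Minute boundaries passed: 165; those not divisible by 10: 165 − 16 = 149; dropped labels = 2 × 149 = 298.
Actual frame index = 298058 − 298 = 297760.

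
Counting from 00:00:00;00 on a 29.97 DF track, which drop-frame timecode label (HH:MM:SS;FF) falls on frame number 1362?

Each 10-minute DF block holds 10 × 60 × 30 − 9 × 2 = 17982 frames. 1362 ÷ 17982 → 0 full blocks, remainder 1362.
Within the partial block the first minute is 1800 frames and each further minute 1798, so 0 further minute boundaries passed. Total skipped labels = 18 × 0 + 2 × 0 = 0.
Non-drop label index = 1362 + 0 = 1362; at 30 labels/s that is 00:00:45:12, i.e. DF 00:00:45;12.

00:00:45;12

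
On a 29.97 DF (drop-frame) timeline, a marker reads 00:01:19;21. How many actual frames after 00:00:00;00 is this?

Complete 10-minute blocks: 0, each 17982 frames → 0.
Remaining 1 whole minute in the current block: 1800 + 0 × 1798 = 1800 frames.
Within the current minute: 19 × 30 + 21 − 2 = 589 (labels ;00/;01 skipped at this minute). Total = 0 + 1800 + 589 = 2389.

2389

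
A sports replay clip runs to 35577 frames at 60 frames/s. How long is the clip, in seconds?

Running time = 35577 / (60) = 592.95 s.

592.95 seconds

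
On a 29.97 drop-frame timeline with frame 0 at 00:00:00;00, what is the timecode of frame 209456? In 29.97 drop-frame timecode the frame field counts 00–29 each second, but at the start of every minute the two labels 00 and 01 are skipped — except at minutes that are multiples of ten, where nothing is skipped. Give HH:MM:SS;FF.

Ten DF minutes hold 17982 frames, so frame 209456 lies in block 11 (frames 197802–215783) with 11654 frames into that block.
The block's first minute is 1800 frames and the rest 1798 each; 11654 frames reaches minute 6, so 11 × 18 + 6 × 2 = 210 labels have been skipped so far.
Adding those back, label number 209456 + 210 = 209666 at 30 labels/s is 6988 s + 26 f = 1 h 56 min 28 s frame 26, i.e. 01:56:28;26.

01:56:28;26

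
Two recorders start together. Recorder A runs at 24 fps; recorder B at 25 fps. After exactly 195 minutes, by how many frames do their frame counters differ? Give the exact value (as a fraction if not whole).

11700 frames

195 min = 11700 s.
A emits 24 × 11700 = 280800 frames; B emits 25 × 11700 = 292500.
Difference = 11700 frames; B is ahead of A.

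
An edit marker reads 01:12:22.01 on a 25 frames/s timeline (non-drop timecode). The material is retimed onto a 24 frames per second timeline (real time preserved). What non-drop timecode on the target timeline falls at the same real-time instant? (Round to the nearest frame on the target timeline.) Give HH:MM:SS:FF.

01:12:22:01

Source frame index: (1×3600 + 12×60 + 22) × 25 + 1 = 108551.
Real time: 108551 / (25) = 108551/25 s.
Target frame: (108551/25) × (24) = 2605224/25 ≈ 104208.960 → 104209.
At 24 labels/s: frame 104209 → 01:12:22:01.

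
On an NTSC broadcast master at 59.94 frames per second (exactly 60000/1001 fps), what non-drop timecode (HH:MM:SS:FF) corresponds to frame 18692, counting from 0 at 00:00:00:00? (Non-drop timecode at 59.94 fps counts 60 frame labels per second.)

18692 ÷ 60 = 311 full seconds, remainder 32 frames.
311 s = 0 h 5 min 11 s.
Timecode: 00:05:11:32.

00:05:11:32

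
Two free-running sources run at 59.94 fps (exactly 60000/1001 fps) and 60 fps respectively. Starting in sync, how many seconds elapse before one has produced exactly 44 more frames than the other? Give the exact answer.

The gap grows by |60 − 60000/1001| = 60/1001 frames per second.
Time for a 44-frame gap: 44 ÷ (60/1001) = 11011/15 s.

11011/15 seconds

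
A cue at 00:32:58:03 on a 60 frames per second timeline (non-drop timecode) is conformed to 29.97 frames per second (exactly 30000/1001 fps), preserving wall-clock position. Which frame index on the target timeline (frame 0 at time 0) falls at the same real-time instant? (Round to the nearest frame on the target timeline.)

frame 59282

Source frame index: (0×3600 + 32×60 + 58) × 60 + 3 = 118683.
Real time: 118683 / (60) = 39561/20 s.
Target frame: (39561/20) × (30000/1001) = 59341500/1001 ≈ 59282.218 → 59282.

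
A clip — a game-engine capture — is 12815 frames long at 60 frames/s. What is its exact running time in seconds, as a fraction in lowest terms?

Running time = 12815 ÷ (60) = 12815 × 1/60 = 2563/12 s.

2563/12 seconds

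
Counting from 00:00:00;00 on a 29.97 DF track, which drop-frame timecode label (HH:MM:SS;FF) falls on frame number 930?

00:00:31;00

Ten DF minutes hold 17982 frames, so frame 930 lies in block 0 (frames 0–17981) with 930 frames into that block.
The block's first minute is 1800 frames and the rest 1798 each; 930 frames reaches minute 0, so 0 × 18 + 0 × 2 = 0 labels have been skipped so far.
Adding those back, label number 930 + 0 = 930 at 30 labels/s is 31 s + 0 f = 0 h 0 min 31 s frame 0, i.e. 00:00:31;00.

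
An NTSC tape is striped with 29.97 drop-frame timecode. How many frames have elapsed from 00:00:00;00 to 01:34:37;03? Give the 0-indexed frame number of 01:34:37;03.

Complete 10-minute blocks: 9, each 17982 frames → 161838.
Remaining 4 whole minutes in the current block: 1800 + 3 × 1798 = 7194 frames.
Within the current minute: 37 × 30 + 3 − 2 = 1111 (labels ;00/;01 skipped at this minute). Total = 161838 + 7194 + 1111 = 170143.

170143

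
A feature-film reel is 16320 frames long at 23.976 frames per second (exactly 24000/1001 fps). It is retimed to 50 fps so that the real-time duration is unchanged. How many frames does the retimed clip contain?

34034 frames

Target frames = source frames × (target rate / source rate) = 16320 × (50)/(24000/1001) = 16320 × 1001/480 = 34034.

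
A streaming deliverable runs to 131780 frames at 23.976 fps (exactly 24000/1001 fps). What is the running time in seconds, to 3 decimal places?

Running time = 131780 × 1001/24000 = 6595589/1200 s ≈ 5496.324 s.

5496.324 seconds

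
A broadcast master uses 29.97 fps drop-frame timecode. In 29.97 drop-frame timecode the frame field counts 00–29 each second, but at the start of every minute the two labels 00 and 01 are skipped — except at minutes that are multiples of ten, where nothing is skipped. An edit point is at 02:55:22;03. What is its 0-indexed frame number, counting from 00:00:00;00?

As if non-drop at 30 labels/s: (2 × 3600 + 55 × 60 + 22) × 30 + 3 = 315663.
Minute boundaries passed: 175; those not divisible by 10: 175 − 17 = 158; dropped labels = 2 × 158 = 316.
Actual frame index = 315663 − 316 = 315347.

315347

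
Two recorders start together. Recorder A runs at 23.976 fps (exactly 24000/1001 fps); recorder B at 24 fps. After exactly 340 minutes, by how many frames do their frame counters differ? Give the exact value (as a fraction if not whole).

340 min = 20400 s.
A emits 24000/1001 × 20400 = 489600000/1001 frames; B emits 24 × 20400 = 489600.
Difference = 489600/1001 frames (≈ 489.1109); B is ahead of A.

489600/1001 frames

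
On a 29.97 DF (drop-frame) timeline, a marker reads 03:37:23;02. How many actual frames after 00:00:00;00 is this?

Complete 10-minute blocks: 21, each 17982 frames → 377622.
Remaining 7 whole minutes in the current block: 1800 + 6 × 1798 = 12588 frames.
Within the current minute: 23 × 30 + 2 − 2 = 690 (labels ;00/;01 skipped at this minute). Total = 377622 + 12588 + 690 = 390900.

390900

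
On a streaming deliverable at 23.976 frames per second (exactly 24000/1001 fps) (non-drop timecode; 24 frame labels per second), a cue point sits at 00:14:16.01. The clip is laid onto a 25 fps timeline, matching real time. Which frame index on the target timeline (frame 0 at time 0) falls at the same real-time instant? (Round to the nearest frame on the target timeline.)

frame 21422

Source frame index: (0×3600 + 14×60 + 16) × 24 + 1 = 20545.
Real time: 20545 / (24000/1001) = 4113109/4800 s.
Target frame: (4113109/4800) × (25) = 4113109/192 ≈ 21422.443 → 21422.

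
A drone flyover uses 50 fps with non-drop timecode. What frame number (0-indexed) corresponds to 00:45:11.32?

Total seconds to the label: (0 × 3600 + 45 × 60 + 11) = 2711.
Frame index = 2711 × 50 + 32 = 135582.

135582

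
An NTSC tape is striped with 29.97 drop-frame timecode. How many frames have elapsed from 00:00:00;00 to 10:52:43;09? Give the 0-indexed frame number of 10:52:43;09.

Complete 10-minute blocks: 65, each 17982 frames → 1168830.
Remaining 2 whole minutes in the current block: 1800 + 1 × 1798 = 3598 frames.
Within the current minute: 43 × 30 + 9 − 2 = 1297 (labels ;00/;01 skipped at this minute). Total = 1168830 + 3598 + 1297 = 1173725.

1173725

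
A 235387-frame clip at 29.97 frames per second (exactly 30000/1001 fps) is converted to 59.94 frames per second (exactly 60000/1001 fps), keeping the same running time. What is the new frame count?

Target frames = source frames × (target rate / source rate) = 235387 × (60000/1001)/(30000/1001) = 235387 × 2 = 470774.

470774 frames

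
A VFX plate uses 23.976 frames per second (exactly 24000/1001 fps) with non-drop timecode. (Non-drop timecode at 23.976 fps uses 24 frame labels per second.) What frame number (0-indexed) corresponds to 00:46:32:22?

frame 67030

Total seconds to the label: (0 × 3600 + 46 × 60 + 32) = 2792.
Frame index = 2792 × 24 + 22 = 67030.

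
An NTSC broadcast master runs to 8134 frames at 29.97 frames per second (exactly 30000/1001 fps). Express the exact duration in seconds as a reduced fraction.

Running time = 8134 ÷ (30000/1001) = 8134 × 1001/30000 = 4071067/15000 s.

4071067/15000 seconds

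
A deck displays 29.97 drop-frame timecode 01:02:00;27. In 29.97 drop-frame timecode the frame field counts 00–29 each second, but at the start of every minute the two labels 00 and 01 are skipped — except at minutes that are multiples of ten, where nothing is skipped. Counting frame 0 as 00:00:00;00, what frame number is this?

Complete 10-minute blocks: 6, each 17982 frames → 107892.
Remaining 2 whole minutes in the current block: 1800 + 1 × 1798 = 3598 frames.
Within the current minute: 0 × 30 + 27 − 2 = 25 (labels ;00/;01 skipped at this minute). Total = 107892 + 3598 + 25 = 111515.

111515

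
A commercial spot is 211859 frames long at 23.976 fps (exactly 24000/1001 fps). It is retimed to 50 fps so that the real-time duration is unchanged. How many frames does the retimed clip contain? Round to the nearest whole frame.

Frames at target rate = 211859 × (50) / (24000/1001) = 212070859/480 ≈ 441814.290.
Nearest whole frame: 441814.

441814 frames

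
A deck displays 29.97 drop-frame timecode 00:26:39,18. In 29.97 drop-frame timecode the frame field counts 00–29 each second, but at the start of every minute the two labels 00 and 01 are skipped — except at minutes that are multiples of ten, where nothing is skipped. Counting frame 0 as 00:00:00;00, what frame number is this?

47940

As if non-drop at 30 labels/s: (0 × 3600 + 26 × 60 + 39) × 30 + 18 = 47988.
Minute boundaries passed: 26; those not divisible by 10: 26 − 2 = 24; dropped labels = 2 × 24 = 48.
Actual frame index = 47988 − 48 = 47940.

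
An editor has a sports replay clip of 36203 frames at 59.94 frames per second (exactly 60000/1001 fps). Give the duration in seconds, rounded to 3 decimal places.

Running time = 36203 × 1001/60000 = 36239203/60000 s ≈ 603.987 s.

603.987 seconds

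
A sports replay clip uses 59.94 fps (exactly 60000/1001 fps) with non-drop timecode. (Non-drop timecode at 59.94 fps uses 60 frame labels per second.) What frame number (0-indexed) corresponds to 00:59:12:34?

213154

Total seconds to the label: (0 × 3600 + 59 × 60 + 12) = 3552.
Frame index = 3552 × 60 + 34 = 213154.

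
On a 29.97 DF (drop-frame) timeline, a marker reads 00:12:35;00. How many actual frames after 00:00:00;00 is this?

As if non-drop at 30 labels/s: (0 × 3600 + 12 × 60 + 35) × 30 + 0 = 22650.
Minute boundaries passed: 12; those not divisible by 10: 12 − 1 = 11; dropped labels = 2 × 11 = 22.
Actual frame index = 22650 − 22 = 22628.

22628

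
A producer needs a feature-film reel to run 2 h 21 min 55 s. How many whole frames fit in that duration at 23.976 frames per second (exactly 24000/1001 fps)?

2 h 21 min 55 s = 8515 s.
Frames = 8515 × 24000/1001 = 15720000/77 ≈ 204155.8442.
Complete frames: 204155.

204155 frames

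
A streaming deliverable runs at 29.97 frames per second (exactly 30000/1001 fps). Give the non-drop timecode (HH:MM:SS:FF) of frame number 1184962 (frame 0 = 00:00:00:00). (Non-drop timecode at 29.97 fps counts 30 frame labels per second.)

10:58:18:22

1184962 ÷ 30 = 39498 full seconds, remainder 22 frames.
39498 s = 10 h 58 min 18 s.
Timecode: 10:58:18:22.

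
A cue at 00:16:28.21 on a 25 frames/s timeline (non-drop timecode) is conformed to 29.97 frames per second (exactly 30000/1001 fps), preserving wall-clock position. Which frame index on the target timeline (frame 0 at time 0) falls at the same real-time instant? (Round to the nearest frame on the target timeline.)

frame 29636

Source frame index: (0×3600 + 16×60 + 28) × 25 + 21 = 24721.
Real time: 24721 / (25) = 24721/25 s.
Target frame: (24721/25) × (30000/1001) = 29665200/1001 ≈ 29635.564 → 29636.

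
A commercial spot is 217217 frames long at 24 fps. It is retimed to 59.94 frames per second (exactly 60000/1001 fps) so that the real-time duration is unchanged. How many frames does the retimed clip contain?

Target frames = source frames × (target rate / source rate) = 217217 × (60000/1001)/(24) = 217217 × 2500/1001 = 542500.

542500 frames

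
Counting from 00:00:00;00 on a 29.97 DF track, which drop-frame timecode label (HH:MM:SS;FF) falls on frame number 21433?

00:11:55;03

Each 10-minute DF block holds 10 × 60 × 30 − 9 × 2 = 17982 frames. 21433 ÷ 17982 → 1 full block, remainder 3451.
Within the partial block the first minute is 1800 frames and each further minute 1798, so 1 further minute boundary passed. Total skipped labels = 18 × 1 + 2 × 1 = 20.
Non-drop label index = 21433 + 20 = 21453; at 30 labels/s that is 00:11:55:03, i.e. DF 00:11:55;03.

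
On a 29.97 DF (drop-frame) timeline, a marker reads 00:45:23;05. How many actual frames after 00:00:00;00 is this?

81613

Complete 10-minute blocks: 4, each 17982 frames → 71928.
Remaining 5 whole minutes in the current block: 1800 + 4 × 1798 = 8992 frames.
Within the current minute: 23 × 30 + 5 − 2 = 693 (labels ;00/;01 skipped at this minute). Total = 71928 + 8992 + 693 = 81613.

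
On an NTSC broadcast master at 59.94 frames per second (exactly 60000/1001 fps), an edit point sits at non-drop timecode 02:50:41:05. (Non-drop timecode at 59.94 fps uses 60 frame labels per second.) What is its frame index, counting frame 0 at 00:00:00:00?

frame 614465

Total seconds to the label: (2 × 3600 + 50 × 60 + 41) = 10241.
Frame index = 10241 × 60 + 5 = 614465.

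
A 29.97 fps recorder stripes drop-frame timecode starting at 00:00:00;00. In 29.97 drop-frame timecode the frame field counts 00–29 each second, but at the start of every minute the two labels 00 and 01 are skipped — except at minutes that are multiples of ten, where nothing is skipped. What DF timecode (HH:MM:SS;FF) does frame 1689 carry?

Ten DF minutes hold 17982 frames, so frame 1689 lies in block 0 (frames 0–17981) with 1689 frames into that block.
The block's first minute is 1800 frames and the rest 1798 each; 1689 frames reaches minute 0, so 0 × 18 + 0 × 2 = 0 labels have been skipped so far.
Adding those back, label number 1689 + 0 = 1689 at 30 labels/s is 56 s + 9 f = 0 h 0 min 56 s frame 9, i.e. 00:00:56;09.

00:00:56;09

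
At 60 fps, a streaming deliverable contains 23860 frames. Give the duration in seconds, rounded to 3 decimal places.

Running time = 23860 × 1/60 = 1193/3 s ≈ 397.667 s.

397.667 seconds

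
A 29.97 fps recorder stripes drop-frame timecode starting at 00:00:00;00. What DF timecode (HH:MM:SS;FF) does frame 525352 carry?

04:52:09;08

Each 10-minute DF block holds 10 × 60 × 30 − 9 × 2 = 17982 frames. 525352 ÷ 17982 → 29 full blocks, remainder 3874.
Within the partial block the first minute is 1800 frames and each further minute 1798, so 2 further minute boundaries passed. Total skipped labels = 18 × 29 + 2 × 2 = 526.
Non-drop label index = 525352 + 526 = 525878; at 30 labels/s that is 04:52:09:08, i.e. DF 04:52:09;08.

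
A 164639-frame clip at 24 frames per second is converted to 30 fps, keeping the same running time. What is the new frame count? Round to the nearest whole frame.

Frames at target rate = 164639 × (30) / (24) = 823195/4 ≈ 205798.750.
Nearest whole frame: 205799.

205799 frames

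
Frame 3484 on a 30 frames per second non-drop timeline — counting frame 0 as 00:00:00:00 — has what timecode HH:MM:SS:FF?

00:01:56:04

3484 ÷ 30 = 116 full seconds, remainder 4 frames.
116 s = 0 h 1 min 56 s.
Timecode: 00:01:56:04.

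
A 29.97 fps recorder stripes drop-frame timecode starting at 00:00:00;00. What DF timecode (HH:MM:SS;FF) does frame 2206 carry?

Ten DF minutes hold 17982 frames, so frame 2206 lies in block 0 (frames 0–17981) with 2206 frames into that block.
The block's first minute is 1800 frames and the rest 1798 each; 2206 frames reaches minute 1, so 0 × 18 + 1 × 2 = 2 labels have been skipped so far.
Adding those back, label number 2206 + 2 = 2208 at 30 labels/s is 73 s + 18 f = 0 h 1 min 13 s frame 18, i.e. 00:01:13;18.

00:01:13;18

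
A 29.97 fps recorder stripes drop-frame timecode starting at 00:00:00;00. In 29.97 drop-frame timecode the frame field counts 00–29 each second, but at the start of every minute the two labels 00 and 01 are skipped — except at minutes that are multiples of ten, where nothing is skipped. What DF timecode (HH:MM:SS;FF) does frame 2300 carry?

Each 10-minute DF block holds 10 × 60 × 30 − 9 × 2 = 17982 frames. 2300 ÷ 17982 → 0 full blocks, remainder 2300.
Within the partial block the first minute is 1800 frames and each further minute 1798, so 1 further minute boundary passed. Total skipped labels = 18 × 0 + 2 × 1 = 2.
Non-drop label index = 2300 + 2 = 2302; at 30 labels/s that is 00:01:16:22, i.e. DF 00:01:16;22.

00:01:16;22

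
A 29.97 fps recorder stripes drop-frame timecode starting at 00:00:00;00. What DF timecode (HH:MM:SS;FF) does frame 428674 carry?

03:58:23;14

Each 10-minute DF block holds 10 × 60 × 30 − 9 × 2 = 17982 frames. 428674 ÷ 17982 → 23 full blocks, remainder 15088.
Within the partial block the first minute is 1800 frames and each further minute 1798, so 8 further minute boundaries passed. Total skipped labels = 18 × 23 + 2 × 8 = 430.
Non-drop label index = 428674 + 430 = 429104; at 30 labels/s that is 03:58:23:14, i.e. DF 03:58:23;14.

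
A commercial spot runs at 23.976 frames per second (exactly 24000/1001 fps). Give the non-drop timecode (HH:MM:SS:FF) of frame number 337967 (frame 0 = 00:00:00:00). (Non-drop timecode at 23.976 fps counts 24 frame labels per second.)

03:54:41:23

337967 ÷ 24 = 14081 full seconds, remainder 23 frames.
14081 s = 3 h 54 min 41 s.
Timecode: 03:54:41:23.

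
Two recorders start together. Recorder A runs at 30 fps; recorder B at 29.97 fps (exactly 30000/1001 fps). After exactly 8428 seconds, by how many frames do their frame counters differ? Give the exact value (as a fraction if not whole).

A emits 30 × 8428 = 252840 frames; B emits 30000/1001 × 8428 = 36120000/143.
Difference = 36120/143 frames (≈ 252.5874); B is behind A.

36120/143 frames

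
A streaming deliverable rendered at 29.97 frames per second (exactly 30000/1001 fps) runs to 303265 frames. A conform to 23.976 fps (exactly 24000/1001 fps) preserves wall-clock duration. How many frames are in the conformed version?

Target frames = source frames × (target rate / source rate) = 303265 × (24000/1001)/(30000/1001) = 303265 × 4/5 = 242612.

242612 frames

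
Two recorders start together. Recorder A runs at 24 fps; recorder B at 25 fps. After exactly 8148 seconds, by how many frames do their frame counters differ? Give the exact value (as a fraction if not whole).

8148 frames

A emits 24 × 8148 = 195552 frames; B emits 25 × 8148 = 203700.
Difference = 8148 frames; B is ahead of A.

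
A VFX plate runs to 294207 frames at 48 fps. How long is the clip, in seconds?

Running time = 294207 / (48) = 6129.3125 s.

6129.3125 seconds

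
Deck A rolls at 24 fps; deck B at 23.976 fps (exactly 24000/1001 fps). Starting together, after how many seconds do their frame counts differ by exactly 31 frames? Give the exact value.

31031/24 seconds

The gap grows by |24000/1001 − 24| = 24/1001 frames per second.
Time for a 31-frame gap: 31 ÷ (24/1001) = 31031/24 s.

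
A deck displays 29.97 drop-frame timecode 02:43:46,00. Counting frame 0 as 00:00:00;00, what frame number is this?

Complete 10-minute blocks: 16, each 17982 frames → 287712.
Remaining 3 whole minutes in the current block: 1800 + 2 × 1798 = 5396 frames.
Within the current minute: 46 × 30 + 0 − 2 = 1378 (labels ;00/;01 skipped at this minute). Total = 287712 + 5396 + 1378 = 294486.

294486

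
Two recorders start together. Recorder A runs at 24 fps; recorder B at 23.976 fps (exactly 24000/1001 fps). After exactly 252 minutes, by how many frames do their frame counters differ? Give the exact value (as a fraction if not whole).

252 min = 15120 s.
A emits 24 × 15120 = 362880 frames; B emits 24000/1001 × 15120 = 51840000/143.
Difference = 51840/143 frames (≈ 362.5175); B is behind A.

51840/143 frames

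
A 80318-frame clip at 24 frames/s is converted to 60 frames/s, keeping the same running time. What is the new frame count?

200795 frames

Target frames = source frames × (target rate / source rate) = 80318 × (60)/(24) = 80318 × 5/2 = 200795.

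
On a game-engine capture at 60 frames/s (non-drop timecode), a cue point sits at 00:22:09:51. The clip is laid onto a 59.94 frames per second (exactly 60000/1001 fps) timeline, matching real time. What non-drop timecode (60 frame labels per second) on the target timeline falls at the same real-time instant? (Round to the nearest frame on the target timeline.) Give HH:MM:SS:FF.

00:22:08:31

Source frame index: (0×3600 + 22×60 + 9) × 60 + 51 = 79791.
Real time: 79791 / (60) = 26597/20 s.
Target frame: (26597/20) × (60000/1001) = 79791000/1001 ≈ 79711.289 → 79711.
At 60 labels/s: frame 79711 → 00:22:08:31.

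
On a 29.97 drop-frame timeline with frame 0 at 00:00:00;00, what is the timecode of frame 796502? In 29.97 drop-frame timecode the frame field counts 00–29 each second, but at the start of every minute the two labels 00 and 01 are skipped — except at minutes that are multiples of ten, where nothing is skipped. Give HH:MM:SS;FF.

07:22:56;18

Each 10-minute DF block holds 10 × 60 × 30 − 9 × 2 = 17982 frames. 796502 ÷ 17982 → 44 full blocks, remainder 5294.
Within the partial block the first minute is 1800 frames and each further minute 1798, so 2 further minute boundaries passed. Total skipped labels = 18 × 44 + 2 × 2 = 796.
Non-drop label index = 796502 + 796 = 797298; at 30 labels/s that is 07:22:56:18, i.e. DF 07:22:56;18.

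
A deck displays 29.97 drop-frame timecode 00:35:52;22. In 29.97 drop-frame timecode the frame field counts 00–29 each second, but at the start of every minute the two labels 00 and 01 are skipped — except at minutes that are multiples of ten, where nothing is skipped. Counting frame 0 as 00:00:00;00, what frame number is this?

64518

As if non-drop at 30 labels/s: (0 × 3600 + 35 × 60 + 52) × 30 + 22 = 64582.
Minute boundaries passed: 35; those not divisible by 10: 35 − 3 = 32; dropped labels = 2 × 32 = 64.
Actual frame index = 64582 − 64 = 64518.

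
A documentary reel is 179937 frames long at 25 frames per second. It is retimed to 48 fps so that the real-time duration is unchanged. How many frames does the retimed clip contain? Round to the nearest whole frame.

345479 frames

Frames at target rate = 179937 × (48) / (25) = 8636976/25 ≈ 345479.040.
Nearest whole frame: 345479.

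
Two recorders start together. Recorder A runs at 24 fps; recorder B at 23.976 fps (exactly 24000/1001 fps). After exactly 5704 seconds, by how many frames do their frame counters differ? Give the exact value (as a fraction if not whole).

136896/1001 frames

A emits 24 × 5704 = 136896 frames; B emits 24000/1001 × 5704 = 136896000/1001.
Difference = 136896/1001 frames (≈ 136.7592); B is behind A.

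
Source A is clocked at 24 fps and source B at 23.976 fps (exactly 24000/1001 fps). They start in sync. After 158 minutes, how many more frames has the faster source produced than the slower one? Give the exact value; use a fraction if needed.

227520/1001 frames

158 min = 9480 s.
A emits 24 × 9480 = 227520 frames; B emits 24000/1001 × 9480 = 227520000/1001.
Difference = 227520/1001 frames (≈ 227.2927); B is behind A.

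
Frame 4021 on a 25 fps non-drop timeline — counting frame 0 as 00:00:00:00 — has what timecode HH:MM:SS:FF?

4021 ÷ 25 = 160 full seconds, remainder 21 frames.
160 s = 0 h 2 min 40 s.
Timecode: 00:02:40:21.

00:02:40:21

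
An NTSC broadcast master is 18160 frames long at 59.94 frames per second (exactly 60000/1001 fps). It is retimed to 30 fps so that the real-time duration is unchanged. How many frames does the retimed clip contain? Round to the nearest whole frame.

Frames at target rate = 18160 × (30) / (60000/1001) = 227227/25 ≈ 9089.080.
Nearest whole frame: 9089.

9089 frames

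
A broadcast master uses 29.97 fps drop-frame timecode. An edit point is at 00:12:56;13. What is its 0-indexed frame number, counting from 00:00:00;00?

23271

As if non-drop at 30 labels/s: (0 × 3600 + 12 × 60 + 56) × 30 + 13 = 23293.
Minute boundaries passed: 12; those not divisible by 10: 12 − 1 = 11; dropped labels = 2 × 11 = 22.
Actual frame index = 23293 − 22 = 23271.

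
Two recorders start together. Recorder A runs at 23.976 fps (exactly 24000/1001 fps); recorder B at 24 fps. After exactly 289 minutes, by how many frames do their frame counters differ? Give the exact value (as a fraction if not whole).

289 min = 17340 s.
A emits 24000/1001 × 17340 = 416160000/1001 frames; B emits 24 × 17340 = 416160.
Difference = 416160/1001 frames (≈ 415.7443); B is ahead of A.

416160/1001 frames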